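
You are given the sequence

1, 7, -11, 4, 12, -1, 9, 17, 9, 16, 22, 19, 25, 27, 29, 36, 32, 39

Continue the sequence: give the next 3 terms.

Split by position mod 3: positions 1, 4, 7, … form one track, and each other residue class forms its own.
Subsequence A is 1, 4, 9, 16, 25, 36, which is perfect squares starting at 1².
Subsequence B is 7, 12, 17, 22, 27, 32, which is adding 5 each time.
Subsequence C is -11, -1, 9, 19, 29, 39, which is linear: a_n = -21 + 10·n.
The 19th slot belongs to subsequence A; its 7th term is 49.
The 20th slot belongs to subsequence B; its 7th term is 37.
Position 21 falls in subsequence C as its term 7, giving 49.

49, 37, 49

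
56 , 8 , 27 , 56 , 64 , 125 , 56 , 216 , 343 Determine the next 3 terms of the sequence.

56, 512, 729

Reading positions in blocks of 3 reveals the pattern ABB — 2 tracks woven together.
Subsequence A is 56, 56, 56, which is always 56.
Subsequence B is 8, 27, 64, 125, 216, 343, which is perfect cubes starting at 2³.
The 10th slot belongs to subsequence A; its 4th term is 56.
Term 11 comes from subsequence B (its 7th entry): 512.
Term 12 comes from subsequence B (its 8th entry): 729.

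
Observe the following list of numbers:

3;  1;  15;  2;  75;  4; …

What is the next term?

375

Taking every 2nd term gives 2 separate tracks.
Subsequence A = 3, 15, 75: multiplying by 5 each time.
Subsequence B = 1, 2, 4: powers of 2.
Position 7 → subsequence A, term 4 = 375.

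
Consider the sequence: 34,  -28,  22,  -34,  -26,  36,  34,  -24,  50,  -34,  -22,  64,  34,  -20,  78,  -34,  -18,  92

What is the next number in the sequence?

Taking every 3rd term gives 3 separate tracks.
Subsequence A: 34, -34, 34, -34, 34, -34 (the oscillation 34·(−1)^(n+1)).
Subsequence B: -28, -26, -24, -22, -20, -18 (arithmetic with common difference +2).
Subsequence C: 22, 36, 50, 64, 78, 92 (arithmetic, step +14).
Position 19 → subsequence A, term 7 = 34.

34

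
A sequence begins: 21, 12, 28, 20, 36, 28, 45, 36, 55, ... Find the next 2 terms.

44, 66

Positions 1, 3, 5, … form one subsequence and positions 2, 4, 6, … form another.
Track A: 21, 28, 36, 45, 55 (the triangular numbers T_6, T_7, …).
Track B: 12, 20, 28, 36 (arithmetic, step +8).
Position 10 falls in track B as its term 5, giving 44.
The 11th slot belongs to track A; its 6th term is 66.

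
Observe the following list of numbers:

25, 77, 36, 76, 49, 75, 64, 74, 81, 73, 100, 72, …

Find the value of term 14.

71

Taking every 2nd term gives 2 separate tracks.
Subsequence A is 25, 36, 49, 64, 81, 100, which is consecutive squares n² from n = 5.
Subsequence B is 77, 76, 75, 74, 73, 72, which is linear: a_n = 78 − n.
Position 14 falls in subsequence B as its term 7, giving 71.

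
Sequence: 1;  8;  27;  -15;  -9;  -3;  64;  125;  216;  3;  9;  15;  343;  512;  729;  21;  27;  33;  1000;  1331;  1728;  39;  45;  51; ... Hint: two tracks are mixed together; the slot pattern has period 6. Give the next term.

2197

Positions follow the repeating pattern AAABBB; grouping by letter gives 2 tracks.
Stream A = 1, 8, 27, 64, 125, 216, 343, 512, 729, 1000, 1331, 1728: the cubes 1³, 2³, 3³, ….
Stream B = -15, -9, -3, 3, 9, 15, 21, 27, 33, 39, 45, 51: adding 6 each time.
Term 25 comes from stream A (its 13th entry): 2197.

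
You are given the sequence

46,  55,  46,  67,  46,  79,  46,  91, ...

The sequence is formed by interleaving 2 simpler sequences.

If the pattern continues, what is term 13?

Odd-indexed and even-indexed terms follow separate rules.
Stream A = 46, 46, 46, 46: always 46.
Stream B = 55, 67, 79, 91: adding 12 each time.
Term 13 comes from stream A (its 7th entry): 46.

46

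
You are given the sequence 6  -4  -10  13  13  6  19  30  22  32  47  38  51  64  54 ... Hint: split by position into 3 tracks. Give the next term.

The terms cycle through 3 interleaved subsequences.
Track A = 6, 13, 19, 32, 51: each term equals the sum of the previous two.
Track B = -4, 13, 30, 47, 64: arithmetic with common difference +17.
Track C = -10, 6, 22, 38, 54: linear: a_n = -26 + 16·n.
Position 16 falls in track A as its term 6, giving 83.

83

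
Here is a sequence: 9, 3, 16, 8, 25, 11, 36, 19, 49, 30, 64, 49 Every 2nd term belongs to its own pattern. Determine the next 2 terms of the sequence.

81, 79

Split by position mod 2 into 2 tracks.
Track A: 9, 16, 25, 36, 49, 64. Consecutive squares n² from n = 3.
Track B: 3, 8, 11, 19, 30, 49. Each term equals the sum of the previous two.
Term 13 comes from track A (its 7th entry): 81.
The 14th slot belongs to track B; its 7th term is 79.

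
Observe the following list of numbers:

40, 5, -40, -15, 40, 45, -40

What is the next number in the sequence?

-135

Taking every 2nd term gives 2 separate tracks.
Subsequence A is 40, -40, 40, -40, which is oscillating between 40 and -40.
Subsequence B is 5, -15, 45, which is a geometric progression (common ratio -3).
Position 8 → subsequence B, term 4 = -135.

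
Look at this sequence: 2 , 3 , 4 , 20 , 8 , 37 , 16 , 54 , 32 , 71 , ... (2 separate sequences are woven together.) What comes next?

The terms cycle through 2 interleaved subsequences.
Track A is 2, 4, 8, 16, 32, which is successive powers of 2.
Track B is 3, 20, 37, 54, 71, which is arithmetic, step +17.
The 11th slot belongs to track A; its 6th term is 64.

64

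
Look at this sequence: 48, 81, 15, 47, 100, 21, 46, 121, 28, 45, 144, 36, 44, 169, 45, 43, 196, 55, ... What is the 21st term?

The terms cycle through 3 interleaved subsequences.
Stream A: 48, 47, 46, 45, 44, 43 — arithmetic with common difference −1.
Stream B: 81, 100, 121, 144, 169, 196 — the squares 9², 10², 11², ….
Stream C: 15, 21, 28, 36, 45, 55 — triangular numbers starting at T_5.
Position 21 falls in stream C as its term 7, giving 66.

66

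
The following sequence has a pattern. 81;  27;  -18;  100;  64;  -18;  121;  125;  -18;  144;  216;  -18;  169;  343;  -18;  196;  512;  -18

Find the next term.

The terms cycle through 3 interleaved subsequences.
Stream A: 81, 100, 121, 144, 169, 196. Consecutive squares n² from n = 9.
Stream B: 27, 64, 125, 216, 343, 512. Perfect cubes starting at 3³.
Stream C: -18, -18, -18, -18, -18, -18. Always -18.
Term 19 comes from stream A (its 7th entry): 225.

225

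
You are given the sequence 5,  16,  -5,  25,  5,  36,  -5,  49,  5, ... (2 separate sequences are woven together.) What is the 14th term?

100

Taking every 2nd term gives 2 separate tracks.
Subsequence A: 5, -5, 5, -5, 5 — alternating ±5.
Subsequence B: 16, 25, 36, 49 — perfect squares starting at 4².
Position 14 → subsequence B, term 7 = 100.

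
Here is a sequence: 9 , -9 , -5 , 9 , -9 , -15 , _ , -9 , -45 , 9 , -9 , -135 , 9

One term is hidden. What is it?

9

Reading positions in blocks of 3 reveals the pattern AAB — 2 tracks woven together.
Stream A: 9, -9, 9, -9, ?, -9, 9, -9, 9 — the oscillation 9·(−1)^(n+1).
Stream B: -5, -15, -45, -135 — a geometric progression (common ratio 3).
Stream A's pattern makes the blank 9.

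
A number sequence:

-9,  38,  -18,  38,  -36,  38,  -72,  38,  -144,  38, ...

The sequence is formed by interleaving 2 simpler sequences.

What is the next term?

-288

Odd-indexed and even-indexed terms follow separate rules.
Subsequence A: -9, -18, -36, -72, -144. Multiplying by 2 each time.
Subsequence B: 38, 38, 38, 38, 38. The constant sequence 38.
Term 11 comes from subsequence A (its 6th entry): -288.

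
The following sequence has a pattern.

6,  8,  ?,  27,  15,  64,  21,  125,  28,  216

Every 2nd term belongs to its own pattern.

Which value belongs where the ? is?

Odd-indexed and even-indexed terms follow separate rules.
Track A = 6, ?, 15, 21, 28: the triangular numbers T_3, T_4, ….
Track B = 8, 27, 64, 125, 216: consecutive cubes n³ from n = 2.
Track A's pattern makes the blank 10.

10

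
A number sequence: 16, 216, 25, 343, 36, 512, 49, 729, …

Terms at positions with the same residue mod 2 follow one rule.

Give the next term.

64

Split by position mod 2 into 2 tracks.
Track A: 16, 25, 36, 49. Perfect squares starting at 4².
Track B: 216, 343, 512, 729. Perfect cubes starting at 6³.
Position 9 → track A, term 5 = 64.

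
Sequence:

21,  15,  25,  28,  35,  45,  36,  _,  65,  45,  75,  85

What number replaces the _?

55

Positions follow the repeating pattern ABB; grouping by letter gives 2 tracks.
Stream A is 21, 28, 36, 45, which is the triangular numbers T_6, T_7, ….
Stream B is 15, 25, 35, 45, ?, 65, 75, 85, which is adding 10 each time.
The gap is stream B's term 5; the rule gives 55.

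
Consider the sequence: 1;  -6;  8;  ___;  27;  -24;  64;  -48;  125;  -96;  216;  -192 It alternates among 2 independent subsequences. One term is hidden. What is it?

Odd-indexed and even-indexed terms follow separate rules.
Track A = 1, 8, 27, 64, 125, 216: perfect cubes starting at 1³.
Track B = -6, ?, -24, -48, -96, -192: multiplying by 2 each time.
The gap is track B's term 2; the rule gives -12.

-12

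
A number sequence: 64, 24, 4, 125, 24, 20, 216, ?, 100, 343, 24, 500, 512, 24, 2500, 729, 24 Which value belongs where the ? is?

Read the sequence 3 terms at a time; column i is its own pattern.
Stream A: 64, 125, 216, 343, 512, 729 (the cubes 4³, 5³, 6³, …).
Stream B: 24, 24, ?, 24, 24, 24 (always 24).
Stream C: 4, 20, 100, 500, 2500 (a geometric progression (common ratio 5)).
Stream B's pattern makes the blank 24.

24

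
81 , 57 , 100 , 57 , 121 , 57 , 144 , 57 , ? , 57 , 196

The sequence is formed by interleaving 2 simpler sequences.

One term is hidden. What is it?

Split by position mod 2 into 2 tracks.
Track A = 81, 100, 121, 144, ?, 196: consecutive squares n² from n = 9.
Track B = 57, 57, 57, 57, 57: constant 57.
So the missing entry in track A is 169.

169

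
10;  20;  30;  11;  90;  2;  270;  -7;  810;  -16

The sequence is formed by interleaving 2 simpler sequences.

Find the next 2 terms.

2430, -25

Positions 1, 3, 5, … form one subsequence and positions 2, 4, 6, … form another.
Track A: 10, 30, 90, 270, 810 (multiplying by 3 each time).
Track B: 20, 11, 2, -7, -16 (subtracting 9 each time).
Position 11 falls in track A as its term 6, giving 2430.
The 12th slot belongs to track B; its 6th term is -25.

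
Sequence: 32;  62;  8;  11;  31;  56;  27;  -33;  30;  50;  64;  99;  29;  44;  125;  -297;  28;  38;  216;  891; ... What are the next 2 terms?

The terms cycle through 4 interleaved subsequences.
Stream A is 32, 31, 30, 29, 28, which is subtracting 1 each time.
Stream B is 62, 56, 50, 44, 38, which is linear: a_n = 68 − 6·n.
Stream C is 8, 27, 64, 125, 216, which is consecutive cubes n³ from n = 2.
Stream D is 11, -33, 99, -297, 891, which is a geometric progression (common ratio -3).
Position 21 → stream A, term 6 = 27.
Position 22 → stream B, term 6 = 32.

27, 32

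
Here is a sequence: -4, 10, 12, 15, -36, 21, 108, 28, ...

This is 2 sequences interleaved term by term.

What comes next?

Taking every 2nd term gives 2 separate tracks.
Track A is -4, 12, -36, 108, which is multiplying by -3 each time.
Track B is 10, 15, 21, 28, which is triangular numbers starting at T_4.
The 9th slot belongs to track A; its 5th term is -324.

-324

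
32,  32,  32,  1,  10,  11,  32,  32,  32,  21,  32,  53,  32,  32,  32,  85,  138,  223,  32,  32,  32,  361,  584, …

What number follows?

Positions follow the repeating pattern AAABBB; grouping by letter gives 2 tracks.
Track A is 32, 32, 32, 32, 32, 32, 32, 32, 32, 32, 32, 32, which is constant 32.
Track B is 1, 10, 11, 21, 32, 53, 85, 138, 223, 361, 584, which is Fibonacci-style (each term is the sum of the two before it).
Term 24 comes from track B (its 12th entry): 945.

945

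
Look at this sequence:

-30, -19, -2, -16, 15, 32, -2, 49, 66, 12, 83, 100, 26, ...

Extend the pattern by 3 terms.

117, 134, 40

Positions follow the repeating pattern ABB; grouping by letter gives 2 tracks.
Track A: -30, -16, -2, 12, 26 (arithmetic, step +14).
Track B: -19, -2, 15, 32, 49, 66, 83, 100 (arithmetic with common difference +17).
The 14th slot belongs to track B; its 9th term is 117.
Position 15 falls in track B as its term 10, giving 134.
Position 16 falls in track A as its term 6, giving 40.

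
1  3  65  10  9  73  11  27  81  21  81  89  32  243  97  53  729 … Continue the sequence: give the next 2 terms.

The terms cycle through 3 interleaved subsequences.
Subsequence A is 1, 10, 11, 21, 32, 53, which is a Fibonacci-like recurrence a_n = a_{n-1} + a_{n-2}.
Subsequence B is 3, 9, 27, 81, 243, 729, which is powers of 3.
Subsequence C is 65, 73, 81, 89, 97, which is arithmetic with common difference +8.
Position 18 → subsequence C, term 6 = 105.
Term 19 comes from subsequence A (its 7th entry): 85.

105, 85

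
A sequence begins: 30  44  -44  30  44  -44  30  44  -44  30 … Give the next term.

44

Reading positions in blocks of 3 reveals the pattern ABB — 2 tracks woven together.
Track A: 30, 30, 30, 30 (always 30).
Track B: 44, -44, 44, -44, 44, -44 (oscillating between 44 and -44).
Term 11 comes from track B (its 7th entry): 44.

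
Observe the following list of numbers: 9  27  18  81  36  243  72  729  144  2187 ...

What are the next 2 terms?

Positions 1, 3, 5, … form one subsequence and positions 2, 4, 6, … form another.
Track A: 9, 18, 36, 72, 144 — geometric with ratio 2.
Track B: 27, 81, 243, 729, 2187 — powers of 3.
Position 11 → track A, term 6 = 288.
Position 12 falls in track B as its term 6, giving 6561.

288, 6561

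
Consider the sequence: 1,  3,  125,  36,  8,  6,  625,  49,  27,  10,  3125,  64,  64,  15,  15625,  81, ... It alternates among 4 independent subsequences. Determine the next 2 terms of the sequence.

125, 21

Taking every 4th term gives 4 separate tracks.
Subsequence A: 1, 8, 27, 64. Perfect cubes starting at 1³.
Subsequence B: 3, 6, 10, 15. Triangular numbers starting at T_2.
Subsequence C: 125, 625, 3125, 15625. Successive powers of 5.
Subsequence D: 36, 49, 64, 81. The squares 6², 7², 8², ….
The 17th slot belongs to subsequence A; its 5th term is 125.
Term 18 comes from subsequence B (its 5th entry): 21.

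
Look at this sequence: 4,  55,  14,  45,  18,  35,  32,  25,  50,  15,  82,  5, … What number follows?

Odd-indexed and even-indexed terms follow separate rules.
Stream A: 4, 14, 18, 32, 50, 82 (a Fibonacci-like recurrence a_n = a_{n-1} + a_{n-2}).
Stream B: 55, 45, 35, 25, 15, 5 (arithmetic, step −10).
The 13th slot belongs to stream A; its 7th term is 132.

132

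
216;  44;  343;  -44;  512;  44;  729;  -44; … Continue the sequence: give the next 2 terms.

Taking every 2nd term gives 2 separate tracks.
Subsequence A is 216, 343, 512, 729, which is perfect cubes starting at 6³.
Subsequence B is 44, -44, 44, -44, which is the oscillation 44·(−1)^(n+1).
The 9th slot belongs to subsequence A; its 5th term is 1000.
Term 10 comes from subsequence B (its 5th entry): 44.

1000, 44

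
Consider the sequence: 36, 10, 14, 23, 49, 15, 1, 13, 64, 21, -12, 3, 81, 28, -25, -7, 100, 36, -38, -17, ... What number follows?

Taking every 4th term gives 4 separate tracks.
Stream A is 36, 49, 64, 81, 100, which is consecutive squares n² from n = 6.
Stream B is 10, 15, 21, 28, 36, which is triangular numbers starting at T_4.
Stream C is 14, 1, -12, -25, -38, which is arithmetic with common difference −13.
Stream D is 23, 13, 3, -7, -17, which is subtracting 10 each time.
Position 21 → stream A, term 6 = 121.

121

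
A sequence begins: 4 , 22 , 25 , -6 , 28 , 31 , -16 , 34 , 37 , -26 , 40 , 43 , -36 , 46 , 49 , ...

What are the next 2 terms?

The slot pattern repeats as ABB (period 3), so there are 2 interleaved tracks.
Track A is 4, -6, -16, -26, -36, which is subtracting 10 each time.
Track B is 22, 25, 28, 31, 34, 37, 40, 43, 46, 49, which is arithmetic with common difference +3.
Term 16 comes from track A (its 6th entry): -46.
The 17th slot belongs to track B; its 11th term is 52.

-46, 52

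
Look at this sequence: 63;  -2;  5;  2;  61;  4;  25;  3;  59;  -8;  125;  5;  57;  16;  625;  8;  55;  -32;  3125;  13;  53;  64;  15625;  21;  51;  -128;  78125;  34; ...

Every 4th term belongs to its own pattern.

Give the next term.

49

Taking every 4th term gives 4 separate tracks.
Track A: 63, 61, 59, 57, 55, 53, 51 — subtracting 2 each time.
Track B: -2, 4, -8, 16, -32, 64, -128 — geometric, ×-2 each step.
Track C: 5, 25, 125, 625, 3125, 15625, 78125 — successive powers of 5.
Track D: 2, 3, 5, 8, 13, 21, 34 — each term equals the sum of the previous two.
The 29th slot belongs to track A; its 8th term is 49.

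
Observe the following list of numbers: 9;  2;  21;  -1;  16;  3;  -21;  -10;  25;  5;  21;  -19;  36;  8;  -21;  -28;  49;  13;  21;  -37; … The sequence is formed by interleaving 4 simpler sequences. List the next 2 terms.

64, 21

Split by position mod 4 into 4 tracks.
Subsequence A: 9, 16, 25, 36, 49 — consecutive squares n² from n = 3.
Subsequence B: 2, 3, 5, 8, 13 — Fibonacci-style (each term is the sum of the two before it).
Subsequence C: 21, -21, 21, -21, 21 — oscillating between 21 and -21.
Subsequence D: -1, -10, -19, -28, -37 — arithmetic with common difference −9.
Term 21 comes from subsequence A (its 6th entry): 64.
The 22nd slot belongs to subsequence B; its 6th term is 21.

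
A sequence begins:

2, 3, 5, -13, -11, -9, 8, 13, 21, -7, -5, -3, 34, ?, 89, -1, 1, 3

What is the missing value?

Reading positions in blocks of 6 reveals the pattern AAABBB — 2 tracks woven together.
Track A: 2, 3, 5, 8, 13, 21, 34, ?, 89. Each term equals the sum of the previous two.
Track B: -13, -11, -9, -7, -5, -3, -1, 1, 3. Adding 2 each time.
Track A's pattern makes the blank 55.

55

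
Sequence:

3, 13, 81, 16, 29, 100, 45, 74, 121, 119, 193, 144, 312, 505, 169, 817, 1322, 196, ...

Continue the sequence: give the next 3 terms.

The slot pattern repeats as AAB (period 3), so there are 2 interleaved tracks.
Track A: 3, 13, 16, 29, 45, 74, 119, 193, 312, 505, 817, 1322. Each term equals the sum of the previous two.
Track B: 81, 100, 121, 144, 169, 196. The squares 9², 10², 11², ….
Position 19 falls in track A as its term 13, giving 2139.
The 20th slot belongs to track A; its 14th term is 3461.
Position 21 → track B, term 7 = 225.

2139, 3461, 225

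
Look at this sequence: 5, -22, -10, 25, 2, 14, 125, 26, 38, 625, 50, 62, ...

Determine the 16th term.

15625

Positions follow the repeating pattern ABB; grouping by letter gives 2 tracks.
Track A is 5, 25, 125, 625, which is successive powers of 5.
Track B is -22, -10, 2, 14, 26, 38, 50, 62, which is adding 12 each time.
The 16th slot belongs to track A; its 6th term is 15625.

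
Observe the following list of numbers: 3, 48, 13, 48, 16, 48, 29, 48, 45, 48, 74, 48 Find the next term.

119

Split by position mod 2 into 2 tracks.
Subsequence A = 3, 13, 16, 29, 45, 74: Fibonacci-style (each term is the sum of the two before it).
Subsequence B = 48, 48, 48, 48, 48, 48: always 48.
Position 13 → subsequence A, term 7 = 119.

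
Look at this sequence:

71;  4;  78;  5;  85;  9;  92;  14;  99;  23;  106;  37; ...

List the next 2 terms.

113, 60

Odd-indexed and even-indexed terms follow separate rules.
Stream A: 71, 78, 85, 92, 99, 106. Linear: a_n = 64 + 7·n.
Stream B: 4, 5, 9, 14, 23, 37. Each term equals the sum of the previous two.
Position 13 falls in stream A as its term 7, giving 113.
The 14th slot belongs to stream B; its 7th term is 60.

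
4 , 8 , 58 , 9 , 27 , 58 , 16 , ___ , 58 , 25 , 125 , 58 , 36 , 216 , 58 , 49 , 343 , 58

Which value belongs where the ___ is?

Taking every 3rd term gives 3 separate tracks.
Subsequence A: 4, 9, 16, 25, 36, 49 — the squares 2², 3², 4², ….
Subsequence B: 8, 27, ?, 125, 216, 343 — the cubes 2³, 3³, 4³, ….
Subsequence C: 58, 58, 58, 58, 58, 58 — the constant sequence 58.
Filling subsequence B at index 3 by its rule yields 64.

64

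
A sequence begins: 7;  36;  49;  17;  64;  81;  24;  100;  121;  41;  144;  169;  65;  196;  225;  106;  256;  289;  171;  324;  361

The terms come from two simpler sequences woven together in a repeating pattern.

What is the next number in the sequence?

277

Positions follow the repeating pattern ABB; grouping by letter gives 2 tracks.
Track A = 7, 17, 24, 41, 65, 106, 171: Fibonacci-style (each term is the sum of the two before it).
Track B = 36, 49, 64, 81, 100, 121, 144, 169, 196, 225, 256, 289, 324, 361: perfect squares starting at 6².
Term 22 comes from track A (its 8th entry): 277.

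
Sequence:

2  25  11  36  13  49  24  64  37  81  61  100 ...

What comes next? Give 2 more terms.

98, 121

Split by position mod 2 into 2 tracks.
Track A: 2, 11, 13, 24, 37, 61 (a Fibonacci-like recurrence a_n = a_{n-1} + a_{n-2}).
Track B: 25, 36, 49, 64, 81, 100 (consecutive squares n² from n = 5).
Term 13 comes from track A (its 7th entry): 98.
The 14th slot belongs to track B; its 7th term is 121.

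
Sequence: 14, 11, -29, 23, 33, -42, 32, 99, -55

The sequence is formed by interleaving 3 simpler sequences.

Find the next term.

The terms cycle through 3 interleaved subsequences.
Track A = 14, 23, 32: adding 9 each time.
Track B = 11, 33, 99: geometric, ×3 each step.
Track C = -29, -42, -55: arithmetic, step −13.
Term 10 comes from track A (its 4th entry): 41.

41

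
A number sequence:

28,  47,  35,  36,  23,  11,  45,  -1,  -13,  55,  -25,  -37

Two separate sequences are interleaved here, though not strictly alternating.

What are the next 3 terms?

Reading positions in blocks of 3 reveals the pattern ABB — 2 tracks woven together.
Subsequence A: 28, 36, 45, 55. Triangular numbers n(n+1)/2 for n = 7, 8, ….
Subsequence B: 47, 35, 23, 11, -1, -13, -25, -37. Linear: a_n = 59 − 12·n.
Term 13 comes from subsequence A (its 5th entry): 66.
Position 14 falls in subsequence B as its term 9, giving -49.
Term 15 comes from subsequence B (its 10th entry): -61.

66, -49, -61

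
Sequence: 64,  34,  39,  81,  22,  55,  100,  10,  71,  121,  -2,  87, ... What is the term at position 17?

-26

Taking every 3rd term gives 3 separate tracks.
Stream A = 64, 81, 100, 121: perfect squares starting at 8².
Stream B = 34, 22, 10, -2: subtracting 12 each time.
Stream C = 39, 55, 71, 87: linear: a_n = 23 + 16·n.
Position 17 falls in stream B as its term 6, giving -26.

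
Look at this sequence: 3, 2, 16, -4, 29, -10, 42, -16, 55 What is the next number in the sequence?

Positions 1, 3, 5, … form one subsequence and positions 2, 4, 6, … form another.
Track A: 3, 16, 29, 42, 55 (arithmetic, step +13).
Track B: 2, -4, -10, -16 (linear: a_n = 8 − 6·n).
Position 10 → track B, term 5 = -22.

-22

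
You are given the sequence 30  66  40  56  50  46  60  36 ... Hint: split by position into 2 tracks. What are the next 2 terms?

Odd-indexed and even-indexed terms follow separate rules.
Track A is 30, 40, 50, 60, which is arithmetic, step +10.
Track B is 66, 56, 46, 36, which is subtracting 10 each time.
Position 9 → track A, term 5 = 70.
Position 10 falls in track B as its term 5, giving 26.

70, 26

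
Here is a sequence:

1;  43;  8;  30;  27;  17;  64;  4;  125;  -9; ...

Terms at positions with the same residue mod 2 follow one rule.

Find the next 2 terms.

Split by position mod 2 into 2 tracks.
Track A is 1, 8, 27, 64, 125, which is consecutive cubes n³ from n = 1.
Track B is 43, 30, 17, 4, -9, which is linear: a_n = 56 − 13·n.
The 11th slot belongs to track A; its 6th term is 216.
Position 12 falls in track B as its term 6, giving -22.

216, -22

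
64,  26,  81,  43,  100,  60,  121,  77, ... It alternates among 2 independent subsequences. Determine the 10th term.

Odd-indexed and even-indexed terms follow separate rules.
Subsequence A = 64, 81, 100, 121: consecutive squares n² from n = 8.
Subsequence B = 26, 43, 60, 77: adding 17 each time.
Position 10 falls in subsequence B as its term 5, giving 94.

94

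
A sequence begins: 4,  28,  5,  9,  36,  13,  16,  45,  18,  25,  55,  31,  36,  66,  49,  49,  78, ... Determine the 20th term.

Taking every 3rd term gives 3 separate tracks.
Track A is 4, 9, 16, 25, 36, 49, which is perfect squares starting at 2².
Track B is 28, 36, 45, 55, 66, 78, which is triangular numbers starting at T_7.
Track C is 5, 13, 18, 31, 49, which is a Fibonacci-like recurrence a_n = a_{n-1} + a_{n-2}.
The 20th slot belongs to track B; its 7th term is 91.

91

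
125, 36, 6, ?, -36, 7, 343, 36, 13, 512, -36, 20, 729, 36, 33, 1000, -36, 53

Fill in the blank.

Read the sequence 3 terms at a time; column i is its own pattern.
Subsequence A: 125, ?, 343, 512, 729, 1000 (the cubes 5³, 6³, 7³, …).
Subsequence B: 36, -36, 36, -36, 36, -36 (oscillating between 36 and -36).
Subsequence C: 6, 7, 13, 20, 33, 53 (a Fibonacci-like recurrence a_n = a_{n-1} + a_{n-2}).
So the missing entry in subsequence A is 216.

216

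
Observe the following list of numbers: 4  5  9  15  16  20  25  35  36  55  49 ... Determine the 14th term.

145

Positions 1, 3, 5, … form one subsequence and positions 2, 4, 6, … form another.
Subsequence A: 4, 9, 16, 25, 36, 49. The squares 2², 3², 4², ….
Subsequence B: 5, 15, 20, 35, 55. A Fibonacci-like recurrence a_n = a_{n-1} + a_{n-2}.
Position 14 falls in subsequence B as its term 7, giving 145.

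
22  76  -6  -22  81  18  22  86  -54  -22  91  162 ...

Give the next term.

Split by position mod 3 into 3 tracks.
Track A: 22, -22, 22, -22 — alternating ±22.
Track B: 76, 81, 86, 91 — arithmetic, step +5.
Track C: -6, 18, -54, 162 — multiplying by -3 each time.
Term 13 comes from track A (its 5th entry): 22.

22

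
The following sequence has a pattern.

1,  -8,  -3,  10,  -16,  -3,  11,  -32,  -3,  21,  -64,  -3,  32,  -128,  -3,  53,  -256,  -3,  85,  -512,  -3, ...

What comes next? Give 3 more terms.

138, -1024, -3

Split by position mod 3 into 3 tracks.
Subsequence A: 1, 10, 11, 21, 32, 53, 85. Each term equals the sum of the previous two.
Subsequence B: -8, -16, -32, -64, -128, -256, -512. A geometric progression (common ratio 2).
Subsequence C: -3, -3, -3, -3, -3, -3, -3. Constant -3.
Term 22 comes from subsequence A (its 8th entry): 138.
Position 23 falls in subsequence B as its term 8, giving -1024.
Term 24 comes from subsequence C (its 8th entry): -3.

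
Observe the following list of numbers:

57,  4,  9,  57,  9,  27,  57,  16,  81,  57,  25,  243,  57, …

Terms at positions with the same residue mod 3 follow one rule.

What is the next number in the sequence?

36

The terms cycle through 3 interleaved subsequences.
Subsequence A = 57, 57, 57, 57, 57: the constant sequence 57.
Subsequence B = 4, 9, 16, 25: the squares 2², 3², 4², ….
Subsequence C = 9, 27, 81, 243: powers of 3.
Position 14 → subsequence B, term 5 = 36.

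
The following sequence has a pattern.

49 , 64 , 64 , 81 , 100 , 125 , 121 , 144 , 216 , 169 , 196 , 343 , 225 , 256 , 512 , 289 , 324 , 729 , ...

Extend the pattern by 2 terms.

Positions follow the repeating pattern AAB; grouping by letter gives 2 tracks.
Track A: 49, 64, 81, 100, 121, 144, 169, 196, 225, 256, 289, 324 — the squares 7², 8², 9², ….
Track B: 64, 125, 216, 343, 512, 729 — the cubes 4³, 5³, 6³, ….
Position 19 → track A, term 13 = 361.
The 20th slot belongs to track A; its 14th term is 400.

361, 400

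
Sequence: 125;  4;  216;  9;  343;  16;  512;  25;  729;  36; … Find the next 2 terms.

1000, 49

Odd-indexed and even-indexed terms follow separate rules.
Track A is 125, 216, 343, 512, 729, which is perfect cubes starting at 5³.
Track B is 4, 9, 16, 25, 36, which is the squares 2², 3², 4², ….
Position 11 falls in track A as its term 6, giving 1000.
The 12th slot belongs to track B; its 6th term is 49.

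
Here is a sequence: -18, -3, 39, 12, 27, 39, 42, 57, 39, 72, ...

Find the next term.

Reading positions in blocks of 3 reveals the pattern AAB — 2 tracks woven together.
Stream A = -18, -3, 12, 27, 42, 57, 72: adding 15 each time.
Stream B = 39, 39, 39: always 39.
Position 11 → stream A, term 8 = 87.

87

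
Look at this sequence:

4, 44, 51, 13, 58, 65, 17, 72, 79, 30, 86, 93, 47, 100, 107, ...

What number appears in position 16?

77

Reading positions in blocks of 3 reveals the pattern ABB — 2 tracks woven together.
Stream A is 4, 13, 17, 30, 47, which is Fibonacci-style (each term is the sum of the two before it).
Stream B is 44, 51, 58, 65, 72, 79, 86, 93, 100, 107, which is arithmetic with common difference +7.
Position 16 falls in stream A as its term 6, giving 77.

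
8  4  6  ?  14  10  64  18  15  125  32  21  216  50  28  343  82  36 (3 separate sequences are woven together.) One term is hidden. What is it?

27

Read the sequence 3 terms at a time; column i is its own pattern.
Subsequence A: 8, ?, 64, 125, 216, 343 (consecutive cubes n³ from n = 2).
Subsequence B: 4, 14, 18, 32, 50, 82 (Fibonacci-style (each term is the sum of the two before it)).
Subsequence C: 6, 10, 15, 21, 28, 36 (triangular numbers n(n+1)/2 for n = 3, 4, …).
Filling subsequence A at index 2 by its rule yields 27.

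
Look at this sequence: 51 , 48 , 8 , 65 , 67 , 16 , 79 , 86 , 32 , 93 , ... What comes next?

105

The terms cycle through 3 interleaved subsequences.
Subsequence A: 51, 65, 79, 93. Arithmetic, step +14.
Subsequence B: 48, 67, 86. Linear: a_n = 29 + 19·n.
Subsequence C: 8, 16, 32. Multiplying by 2 each time.
The 11th slot belongs to subsequence B; its 4th term is 105.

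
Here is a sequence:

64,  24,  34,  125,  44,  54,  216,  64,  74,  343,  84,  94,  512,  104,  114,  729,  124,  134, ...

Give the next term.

1000

Reading positions in blocks of 3 reveals the pattern ABB — 2 tracks woven together.
Subsequence A: 64, 125, 216, 343, 512, 729 (the cubes 4³, 5³, 6³, …).
Subsequence B: 24, 34, 44, 54, 64, 74, 84, 94, 104, 114, 124, 134 (arithmetic, step +10).
The 19th slot belongs to subsequence A; its 7th term is 1000.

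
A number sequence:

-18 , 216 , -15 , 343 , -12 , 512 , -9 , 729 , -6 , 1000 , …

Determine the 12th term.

Split by position mod 2 into 2 tracks.
Stream A: -18, -15, -12, -9, -6 (arithmetic with common difference +3).
Stream B: 216, 343, 512, 729, 1000 (the cubes 6³, 7³, 8³, …).
Term 12 comes from stream B (its 6th entry): 1331.

1331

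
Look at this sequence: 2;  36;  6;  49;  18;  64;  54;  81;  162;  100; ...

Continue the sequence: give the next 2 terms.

Odd-indexed and even-indexed terms follow separate rules.
Track A: 2, 6, 18, 54, 162. A geometric progression (common ratio 3).
Track B: 36, 49, 64, 81, 100. Consecutive squares n² from n = 6.
Position 11 → track A, term 6 = 486.
Term 12 comes from track B (its 6th entry): 121.

486, 121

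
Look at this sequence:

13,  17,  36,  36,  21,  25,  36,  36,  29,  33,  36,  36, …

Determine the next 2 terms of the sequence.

The slot pattern repeats as AABB (period 4), so there are 2 interleaved tracks.
Stream A: 13, 17, 21, 25, 29, 33. Linear: a_n = 9 + 4·n.
Stream B: 36, 36, 36, 36, 36, 36. Always 36.
Position 13 falls in stream A as its term 7, giving 37.
Term 14 comes from stream A (its 8th entry): 41.

37, 41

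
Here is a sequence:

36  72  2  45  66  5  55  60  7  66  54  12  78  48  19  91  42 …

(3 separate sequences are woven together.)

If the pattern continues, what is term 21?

Split by position mod 3: positions 1, 4, 7, … form one track, and each other residue class forms its own.
Track A: 36, 45, 55, 66, 78, 91. Triangular numbers starting at T_8.
Track B: 72, 66, 60, 54, 48, 42. Arithmetic with common difference −6.
Track C: 2, 5, 7, 12, 19. Each term equals the sum of the previous two.
The 21st slot belongs to track C; its 7th term is 50.

50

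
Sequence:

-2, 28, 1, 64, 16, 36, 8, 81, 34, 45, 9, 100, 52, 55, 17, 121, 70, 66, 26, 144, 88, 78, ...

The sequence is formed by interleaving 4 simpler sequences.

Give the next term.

Read the sequence 4 terms at a time; column i is its own pattern.
Stream A: -2, 16, 34, 52, 70, 88. Linear: a_n = -20 + 18·n.
Stream B: 28, 36, 45, 55, 66, 78. Triangular numbers starting at T_7.
Stream C: 1, 8, 9, 17, 26. Each term equals the sum of the previous two.
Stream D: 64, 81, 100, 121, 144. Consecutive squares n² from n = 8.
The 23rd slot belongs to stream C; its 6th term is 43.

43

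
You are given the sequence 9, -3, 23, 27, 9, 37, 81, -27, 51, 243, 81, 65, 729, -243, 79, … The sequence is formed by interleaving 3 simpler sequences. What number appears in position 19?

Split by position mod 3 into 3 tracks.
Track A is 9, 27, 81, 243, 729, which is powers of 3.
Track B is -3, 9, -27, 81, -243, which is a geometric progression (common ratio -3).
Track C is 23, 37, 51, 65, 79, which is arithmetic with common difference +14.
Position 19 → track A, term 7 = 6561.

6561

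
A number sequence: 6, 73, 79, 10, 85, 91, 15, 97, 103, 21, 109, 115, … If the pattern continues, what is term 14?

The slot pattern repeats as ABB (period 3), so there are 2 interleaved tracks.
Track A is 6, 10, 15, 21, which is triangular numbers n(n+1)/2 for n = 3, 4, ….
Track B is 73, 79, 85, 91, 97, 103, 109, 115, which is linear: a_n = 67 + 6·n.
Position 14 falls in track B as its term 9, giving 121.

121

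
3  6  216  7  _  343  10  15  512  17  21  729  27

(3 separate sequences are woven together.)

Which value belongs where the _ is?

10

Taking every 3rd term gives 3 separate tracks.
Track A = 3, 7, 10, 17, 27: Fibonacci-style (each term is the sum of the two before it).
Track B = 6, ?, 15, 21: triangular numbers n(n+1)/2 for n = 3, 4, ….
Track C = 216, 343, 512, 729: consecutive cubes n³ from n = 6.
So the missing entry in track B is 10.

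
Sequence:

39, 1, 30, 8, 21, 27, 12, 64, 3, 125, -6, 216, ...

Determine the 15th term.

-24

Taking every 2nd term gives 2 separate tracks.
Track A is 39, 30, 21, 12, 3, -6, which is arithmetic with common difference −9.
Track B is 1, 8, 27, 64, 125, 216, which is perfect cubes starting at 1³.
The 15th slot belongs to track A; its 8th term is -24.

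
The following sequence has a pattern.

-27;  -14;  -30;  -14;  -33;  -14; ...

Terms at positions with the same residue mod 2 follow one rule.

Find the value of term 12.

-14

The terms cycle through 2 interleaved subsequences.
Stream A is -27, -30, -33, which is linear: a_n = -24 − 3·n.
Stream B is -14, -14, -14, which is always -14.
Term 12 comes from stream B (its 6th entry): -14.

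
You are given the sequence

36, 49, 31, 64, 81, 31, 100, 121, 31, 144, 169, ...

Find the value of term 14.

Positions follow the repeating pattern AAB; grouping by letter gives 2 tracks.
Track A is 36, 49, 64, 81, 100, 121, 144, 169, which is the squares 6², 7², 8², ….
Track B is 31, 31, 31, which is the constant sequence 31.
Position 14 → track A, term 10 = 225.

225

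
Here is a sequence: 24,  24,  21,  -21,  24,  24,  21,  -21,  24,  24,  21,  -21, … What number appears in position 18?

The slot pattern repeats as AABB (period 4), so there are 2 interleaved tracks.
Stream A = 24, 24, 24, 24, 24, 24: constant 24.
Stream B = 21, -21, 21, -21, 21, -21: the oscillation 21·(−1)^(n+1).
Position 18 falls in stream A as its term 10, giving 24.

24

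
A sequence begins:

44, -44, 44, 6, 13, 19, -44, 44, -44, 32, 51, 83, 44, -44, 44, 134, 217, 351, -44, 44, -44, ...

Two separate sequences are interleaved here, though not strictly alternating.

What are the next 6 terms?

568, 919, 1487, 44, -44, 44

Positions follow the repeating pattern AAABBB; grouping by letter gives 2 tracks.
Subsequence A: 44, -44, 44, -44, 44, -44, 44, -44, 44, -44, 44, -44 (oscillating between 44 and -44).
Subsequence B: 6, 13, 19, 32, 51, 83, 134, 217, 351 (a Fibonacci-like recurrence a_n = a_{n-1} + a_{n-2}).
Position 22 → subsequence B, term 10 = 568.
The 23rd slot belongs to subsequence B; its 11th term is 919.
Position 24 falls in subsequence B as its term 12, giving 1487.
Position 25 falls in subsequence A as its term 13, giving 44.
The 26th slot belongs to subsequence A; its 14th term is -44.
Position 27 → subsequence A, term 15 = 44.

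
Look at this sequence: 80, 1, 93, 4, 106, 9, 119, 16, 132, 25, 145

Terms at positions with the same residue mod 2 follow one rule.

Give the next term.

36

The terms cycle through 2 interleaved subsequences.
Track A is 80, 93, 106, 119, 132, 145, which is arithmetic with common difference +13.
Track B is 1, 4, 9, 16, 25, which is consecutive squares n² from n = 1.
Term 12 comes from track B (its 6th entry): 36.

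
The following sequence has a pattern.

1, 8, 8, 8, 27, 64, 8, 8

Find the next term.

125

Positions follow the repeating pattern AABB; grouping by letter gives 2 tracks.
Track A: 1, 8, 27, 64 — consecutive cubes n³ from n = 1.
Track B: 8, 8, 8, 8 — the constant sequence 8.
Term 9 comes from track A (its 5th entry): 125.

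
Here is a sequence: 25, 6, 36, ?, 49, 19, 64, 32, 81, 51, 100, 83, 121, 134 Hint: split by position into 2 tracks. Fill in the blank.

Odd-indexed and even-indexed terms follow separate rules.
Track A: 25, 36, 49, 64, 81, 100, 121. Consecutive squares n² from n = 5.
Track B: 6, ?, 19, 32, 51, 83, 134. Fibonacci-style (each term is the sum of the two before it).
So the missing entry in track B is 13.

13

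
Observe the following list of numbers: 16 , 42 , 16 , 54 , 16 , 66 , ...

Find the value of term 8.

Odd-indexed and even-indexed terms follow separate rules.
Track A is 16, 16, 16, which is constant 16.
Track B is 42, 54, 66, which is adding 12 each time.
Position 8 → track B, term 4 = 78.

78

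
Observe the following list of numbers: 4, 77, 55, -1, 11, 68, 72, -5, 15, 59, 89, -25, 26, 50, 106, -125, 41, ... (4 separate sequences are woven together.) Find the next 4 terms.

41, 123, -625, 67

Taking every 4th term gives 4 separate tracks.
Subsequence A: 4, 11, 15, 26, 41 (Fibonacci-style (each term is the sum of the two before it)).
Subsequence B: 77, 68, 59, 50 (arithmetic with common difference −9).
Subsequence C: 55, 72, 89, 106 (arithmetic with common difference +17).
Subsequence D: -1, -5, -25, -125 (multiplying by 5 each time).
Position 18 falls in subsequence B as its term 5, giving 41.
Term 19 comes from subsequence C (its 5th entry): 123.
The 20th slot belongs to subsequence D; its 5th term is -625.
Position 21 → subsequence A, term 6 = 67.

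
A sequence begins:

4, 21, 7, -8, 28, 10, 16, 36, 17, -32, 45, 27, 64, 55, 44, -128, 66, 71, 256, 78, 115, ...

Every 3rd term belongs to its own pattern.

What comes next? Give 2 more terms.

-512, 91

Split by position mod 3 into 3 tracks.
Track A: 4, -8, 16, -32, 64, -128, 256. A geometric progression (common ratio -2).
Track B: 21, 28, 36, 45, 55, 66, 78. Triangular numbers starting at T_6.
Track C: 7, 10, 17, 27, 44, 71, 115. A Fibonacci-like recurrence a_n = a_{n-1} + a_{n-2}.
Position 22 falls in track A as its term 8, giving -512.
Position 23 falls in track B as its term 8, giving 91.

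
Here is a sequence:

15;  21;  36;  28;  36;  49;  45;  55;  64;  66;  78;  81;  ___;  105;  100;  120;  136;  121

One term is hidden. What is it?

The slot pattern repeats as AAB (period 3), so there are 2 interleaved tracks.
Subsequence A: 15, 21, 28, 36, 45, 55, 66, 78, ?, 105, 120, 136. Triangular numbers starting at T_5.
Subsequence B: 36, 49, 64, 81, 100, 121. Perfect squares starting at 6².
The gap is subsequence A's term 9; the rule gives 91.

91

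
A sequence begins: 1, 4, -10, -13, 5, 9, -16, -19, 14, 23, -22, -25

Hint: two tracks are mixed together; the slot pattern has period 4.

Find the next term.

The slot pattern repeats as AABB (period 4), so there are 2 interleaved tracks.
Stream A: 1, 4, 5, 9, 14, 23 (each term equals the sum of the previous two).
Stream B: -10, -13, -16, -19, -22, -25 (arithmetic with common difference −3).
The 13th slot belongs to stream A; its 7th term is 37.

37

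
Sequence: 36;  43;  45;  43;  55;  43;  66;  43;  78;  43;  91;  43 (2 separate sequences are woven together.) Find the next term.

105

Positions 1, 3, 5, … form one subsequence and positions 2, 4, 6, … form another.
Stream A: 36, 45, 55, 66, 78, 91 (the triangular numbers T_8, T_9, …).
Stream B: 43, 43, 43, 43, 43, 43 (the constant sequence 43).
Position 13 → stream A, term 7 = 105.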